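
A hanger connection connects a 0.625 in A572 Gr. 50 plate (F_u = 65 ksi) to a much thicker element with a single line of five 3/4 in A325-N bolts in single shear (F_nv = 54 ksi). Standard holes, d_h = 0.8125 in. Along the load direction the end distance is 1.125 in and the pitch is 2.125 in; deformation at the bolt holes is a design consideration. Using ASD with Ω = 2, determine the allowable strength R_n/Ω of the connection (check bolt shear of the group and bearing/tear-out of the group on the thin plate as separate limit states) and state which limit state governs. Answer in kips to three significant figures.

Bolt shear: A_b = π·0.75²/4 = 0.4418 in²; R_n = 54 × 0.4418 × 5 × 1 = 119.3 kips → 119.3 / 2 = 59.6 kips.
Bearing (1.2 l_c t F_u ≤ 2.4 d t F_u): upper limit = 2.4·0.75·0.625·65 = 73.12 kips.
  Edge l_c = 1.125 − 0.8125/2 = 0.7188 → r_n = 35.04 kips; interior l_c = 2.125 − 0.8125 = 1.312 → r_n = 63.98 kips.
  R_n,bearing = 1·35.04 + 4·63.98 = 291 kips → 291 / 2 = 145 kips.
Bolt shear governs: 59.6 kips.

59.6 kips (bolt shear governs)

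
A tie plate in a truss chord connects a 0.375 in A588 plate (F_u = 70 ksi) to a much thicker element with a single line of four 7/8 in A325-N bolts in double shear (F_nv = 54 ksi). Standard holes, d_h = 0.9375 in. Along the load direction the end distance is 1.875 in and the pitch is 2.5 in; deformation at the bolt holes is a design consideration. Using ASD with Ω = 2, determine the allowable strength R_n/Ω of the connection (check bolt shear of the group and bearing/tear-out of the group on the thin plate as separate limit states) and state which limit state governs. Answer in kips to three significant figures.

96 kips (bearing governs)

Bolt shear: A_b = π·0.875²/4 = 0.6013 in²; R_n = 54 × 0.6013 × 4 × 2 = 259.8 kips → 259.8 / 2 = 130 kips.
Bearing (1.2 l_c t F_u ≤ 2.4 d t F_u): upper limit = 2.4·0.875·0.375·70 = 55.13 kips.
  Edge l_c = 1.875 − 0.9375/2 = 1.406 → r_n = 44.3 kips; interior l_c = 2.5 − 0.9375 = 1.562 → r_n = 49.22 kips.
  R_n,bearing = 1·44.3 + 3·49.22 = 192 kips → 192 / 2 = 96 kips.
Bearing governs: 96 kips.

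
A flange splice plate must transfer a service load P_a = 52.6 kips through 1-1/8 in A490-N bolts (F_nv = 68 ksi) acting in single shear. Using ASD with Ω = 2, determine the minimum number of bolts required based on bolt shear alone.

2 bolts

A_b = π·1.125²/4 = 0.994 in².
Per-bolt allowable strength R_n/Ω = 68 × 0.994 × 1 / 2 = 33.8 kips.
n ≥ 52.6 / 33.8 = 1.556 → use 2 bolts.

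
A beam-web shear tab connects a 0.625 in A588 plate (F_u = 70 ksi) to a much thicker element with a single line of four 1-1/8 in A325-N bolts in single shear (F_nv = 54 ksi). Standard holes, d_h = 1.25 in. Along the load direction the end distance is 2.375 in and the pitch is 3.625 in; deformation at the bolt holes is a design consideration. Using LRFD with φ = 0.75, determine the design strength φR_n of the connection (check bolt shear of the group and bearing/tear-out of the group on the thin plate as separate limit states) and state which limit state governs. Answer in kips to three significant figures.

161 kips (bolt shear governs)

Bolt shear: A_b = π·1.125²/4 = 0.994 in²; R_n = 54 × 0.994 × 4 × 1 = 214.7 kips → 0.75 × 214.7 = 161 kips.
Bearing (1.2 l_c t F_u ≤ 2.4 d t F_u): upper limit = 2.4·1.125·0.625·70 = 118.1 kips.
  Edge l_c = 2.375 − 1.25/2 = 1.75 → r_n = 91.88 kips; interior l_c = 3.625 − 1.25 = 2.375 → r_n = 118.1 kips.
  R_n,bearing = 1·91.88 + 3·118.1 = 446.2 kips → 0.75 × 446.2 = 335 kips.
Bolt shear governs: 161 kips.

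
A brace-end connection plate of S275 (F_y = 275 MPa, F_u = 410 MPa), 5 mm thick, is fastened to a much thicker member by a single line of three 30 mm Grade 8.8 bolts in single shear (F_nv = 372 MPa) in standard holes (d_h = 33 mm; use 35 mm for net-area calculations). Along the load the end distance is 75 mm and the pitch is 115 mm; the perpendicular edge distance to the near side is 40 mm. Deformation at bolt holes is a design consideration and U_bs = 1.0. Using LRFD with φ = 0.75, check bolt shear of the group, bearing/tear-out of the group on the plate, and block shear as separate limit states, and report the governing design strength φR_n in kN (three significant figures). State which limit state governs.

223 kN (block shear governs)

Bolt shear: A_b = π·30²/4 = 706.9 mm²; R_n = 372 × 706.9 × 3 × 1 / 1000 = 788.9 kN → 0.75 × 788.9 = 592 kN.
Bearing: edge l_c = 58.5, r_n = 143.9 kN; interior l_c = 82, r_n = 147.6 kN; R_n = 143.9 + 2·147.6 = 439.1 kN → 329 kN.
Block shear: A_gv = 1525, A_nv = 1088, A_nt = 112.5 mm²; R_n = min(0.6F_uA_nv, 0.6F_yA_gv) + U_bs·F_u·A_nt = 297.8 kN → 223 kN.
Block shear governs: 223 kN.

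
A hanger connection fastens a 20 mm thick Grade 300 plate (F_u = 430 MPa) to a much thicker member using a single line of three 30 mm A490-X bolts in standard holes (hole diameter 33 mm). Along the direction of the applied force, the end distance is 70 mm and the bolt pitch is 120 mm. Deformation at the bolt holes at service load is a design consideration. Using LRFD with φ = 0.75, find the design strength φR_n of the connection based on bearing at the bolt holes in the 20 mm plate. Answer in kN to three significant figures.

1340 kN

Per bolt r_n = 1.2 l_c t F_u ≤ 2.4 d t F_u; upper limit = 2.4 × 30 × 20 × 430 / 1000 = 619.2 kN.
Edge bolt: l_c = 70 − 33/2 = 53.5 mm → 1.2 × 53.5 × 20 × 430 / 1000 = 552.1 → r_n = 552.1 kN.
Interior bolts: l_c = 120 − 33 = 87 mm → 1.2 × 87 × 20 × 430 / 1000 = 897.8 → r_n = 619.2 kN.
R_n = 1 × 552.1 + 2 × 619.2 = 1791 kN.
Design strength φR_n = 0.75 × 1791 = 1340 kN.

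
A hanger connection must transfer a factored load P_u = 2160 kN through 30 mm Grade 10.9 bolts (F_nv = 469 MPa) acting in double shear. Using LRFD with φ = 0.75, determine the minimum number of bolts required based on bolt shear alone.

A_b = π·30²/4 = 706.9 mm².
Per-bolt design strength φR_n = 0.75 × 469 × 706.9 × 2 / 1000 = 497.3 kN.
n ≥ 2160 / 497.3 = 4.344 → use 5 bolts.

5 bolts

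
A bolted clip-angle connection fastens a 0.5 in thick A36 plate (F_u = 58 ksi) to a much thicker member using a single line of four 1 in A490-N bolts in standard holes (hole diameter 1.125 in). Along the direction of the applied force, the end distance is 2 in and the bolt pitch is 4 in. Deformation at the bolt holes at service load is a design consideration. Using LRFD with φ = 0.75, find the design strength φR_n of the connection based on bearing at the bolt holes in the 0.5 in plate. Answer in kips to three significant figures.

Per bolt r_n = 1.2 l_c t F_u ≤ 2.4 d t F_u; upper limit = 2.4 × 1 × 0.5 × 58 = 69.6 kips.
Edge bolt: l_c = 2 − 1.125/2 = 1.438 in → 1.2 × 1.438 × 0.5 × 58 = 50.02 → r_n = 50.02 kips.
Interior bolts: l_c = 4 − 1.125 = 2.875 in → 1.2 × 2.875 × 0.5 × 58 = 100 → r_n = 69.6 kips.
R_n = 1 × 50.02 + 3 × 69.6 = 258.8 kips.
Design strength φR_n = 0.75 × 258.8 = 194 kips.

194 kips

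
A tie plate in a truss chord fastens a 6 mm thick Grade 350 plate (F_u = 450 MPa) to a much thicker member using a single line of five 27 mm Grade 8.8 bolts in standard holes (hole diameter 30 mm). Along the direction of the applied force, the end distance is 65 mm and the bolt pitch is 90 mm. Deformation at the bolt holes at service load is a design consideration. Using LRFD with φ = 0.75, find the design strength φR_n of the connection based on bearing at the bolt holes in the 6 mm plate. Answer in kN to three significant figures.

Per bolt r_n = 1.2 l_c t F_u ≤ 2.4 d t F_u; upper limit = 2.4 × 27 × 6 × 450 / 1000 = 175 kN.
Edge bolt: l_c = 65 − 30/2 = 50 mm → 1.2 × 50 × 6 × 450 / 1000 = 162 → r_n = 162 kN.
Interior bolts: l_c = 90 − 30 = 60 mm → 1.2 × 60 × 6 × 450 / 1000 = 194.4 → r_n = 175 kN.
R_n = 1 × 162 + 4 × 175 = 861.8 kN.
Design strength φR_n = 0.75 × 861.8 = 646 kN.

646 kN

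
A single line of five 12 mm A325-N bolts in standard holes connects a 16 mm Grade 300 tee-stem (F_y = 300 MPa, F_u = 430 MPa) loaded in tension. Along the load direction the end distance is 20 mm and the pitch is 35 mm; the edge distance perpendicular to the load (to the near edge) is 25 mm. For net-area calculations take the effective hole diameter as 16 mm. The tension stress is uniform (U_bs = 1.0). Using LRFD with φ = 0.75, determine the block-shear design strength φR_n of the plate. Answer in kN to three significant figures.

Shear plane L_v = 20 + 4·35 = 160 mm; A_gv = 160 × 16 = 2560 mm².
A_nv = (160 − 4.5·16) × 16 = 1408 mm².
A_nt = (25 − 0.5·16) × 16 = 272 mm².
0.6 F_u A_nv = 363.3 kN; 0.6 F_y A_gv = 460.8 kN → shear rupture governs the shear term.
R_n = 363.3 + 1.0 × 430 × 272 / 1000 = 480.2 kN.
Design strength φR_n = 0.75 × 480.2 = 360 kN.

360 kN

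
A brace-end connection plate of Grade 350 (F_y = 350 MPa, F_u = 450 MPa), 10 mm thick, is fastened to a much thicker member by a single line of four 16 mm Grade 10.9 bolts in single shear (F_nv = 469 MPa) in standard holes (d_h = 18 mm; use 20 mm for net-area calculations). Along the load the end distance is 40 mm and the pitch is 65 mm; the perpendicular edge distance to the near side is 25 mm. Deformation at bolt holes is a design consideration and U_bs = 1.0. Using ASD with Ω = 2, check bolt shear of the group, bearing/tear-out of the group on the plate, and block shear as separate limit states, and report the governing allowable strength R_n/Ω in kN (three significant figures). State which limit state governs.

189 kN (bolt shear governs)

Bolt shear: A_b = π·16²/4 = 201.1 mm²; R_n = 469 × 201.1 × 4 × 1 / 1000 = 377.2 kN → 377.2 / 2 = 189 kN.
Bearing: edge l_c = 31, r_n = 167.4 kN; interior l_c = 47, r_n = 172.8 kN; R_n = 167.4 + 3·172.8 = 685.8 kN → 343 kN.
Block shear: A_gv = 2350, A_nv = 1650, A_nt = 150 mm²; R_n = min(0.6F_uA_nv, 0.6F_yA_gv) + U_bs·F_u·A_nt = 513 kN → 256 kN.
Bolt shear governs: 189 kN.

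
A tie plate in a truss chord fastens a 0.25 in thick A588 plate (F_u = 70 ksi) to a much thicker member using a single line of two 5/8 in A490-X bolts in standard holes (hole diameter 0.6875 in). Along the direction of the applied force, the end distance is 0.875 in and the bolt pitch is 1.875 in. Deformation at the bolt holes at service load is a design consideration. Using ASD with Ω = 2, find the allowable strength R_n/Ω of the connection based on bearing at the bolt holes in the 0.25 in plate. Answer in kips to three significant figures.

Per bolt r_n = 1.2 l_c t F_u ≤ 2.4 d t F_u; upper limit = 2.4 × 0.625 × 0.25 × 70 = 26.25 kips.
Edge bolt: l_c = 0.875 − 0.6875/2 = 0.5312 in → 1.2 × 0.5312 × 0.25 × 70 = 11.16 → r_n = 11.16 kips.
Interior bolts: l_c = 1.875 − 0.6875 = 1.188 in → 1.2 × 1.188 × 0.25 × 70 = 24.94 → r_n = 24.94 kips.
R_n = 1 × 11.16 + 1 × 24.94 = 36.09 kips.
Allowable strength R_n/Ω = 36.09 / 2 = 18 kips.

18 kips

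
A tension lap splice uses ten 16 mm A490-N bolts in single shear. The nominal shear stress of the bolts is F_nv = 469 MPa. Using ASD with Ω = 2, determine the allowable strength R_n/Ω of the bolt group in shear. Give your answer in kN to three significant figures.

A_b = π × 16² / 4 = 201.1 mm².
R_n = F_nv · A_b · n · n_s = 469 × 201.1 × 10 × 1 / 1000 = 943 kN.
Allowable strength R_n/Ω = 943 / 2 = 471 kN.

471 kN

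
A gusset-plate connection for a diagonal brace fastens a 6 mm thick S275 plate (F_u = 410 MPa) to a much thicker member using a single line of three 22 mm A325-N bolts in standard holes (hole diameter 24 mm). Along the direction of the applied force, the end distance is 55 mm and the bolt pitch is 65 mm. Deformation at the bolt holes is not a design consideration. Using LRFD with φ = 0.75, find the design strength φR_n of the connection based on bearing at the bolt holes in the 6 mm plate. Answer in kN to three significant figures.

346 kN

Per bolt r_n = 1.5 l_c t F_u ≤ 3.0 d t F_u; upper limit = 3.0 × 22 × 6 × 410 / 1000 = 162.4 kN.
Edge bolt: l_c = 55 − 24/2 = 43 mm → 1.5 × 43 × 6 × 410 / 1000 = 158.7 → r_n = 158.7 kN.
Interior bolts: l_c = 65 − 24 = 41 mm → 1.5 × 41 × 6 × 410 / 1000 = 151.3 → r_n = 151.3 kN.
R_n = 1 × 158.7 + 2 × 151.3 = 461.2 kN.
Design strength φR_n = 0.75 × 461.2 = 346 kN.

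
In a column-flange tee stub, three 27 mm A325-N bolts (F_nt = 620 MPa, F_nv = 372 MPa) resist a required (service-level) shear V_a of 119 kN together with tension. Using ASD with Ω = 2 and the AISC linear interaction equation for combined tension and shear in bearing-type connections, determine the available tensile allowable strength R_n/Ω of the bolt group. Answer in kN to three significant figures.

A_b = π·27²/4 = 572.6 mm²; f_rv = 119 × 1000 / (3 × 572.6) = 69.28 MPa.
F'_nt = 1.3 F_nt − (Ω F_nt / F_nv) f_rv = 1.3·620 − (2·620/372)·69.28 = 575.1 MPa, capped at F_nt → F'_nt = 575.1 MPa.
R_n = F'_nt · A_b · n = 575.1 × 572.6 × 3 / 1000 = 987.8 kN.
Allowable strength R_n/Ω = 987.8 / 2 = 494 kN.

494 kN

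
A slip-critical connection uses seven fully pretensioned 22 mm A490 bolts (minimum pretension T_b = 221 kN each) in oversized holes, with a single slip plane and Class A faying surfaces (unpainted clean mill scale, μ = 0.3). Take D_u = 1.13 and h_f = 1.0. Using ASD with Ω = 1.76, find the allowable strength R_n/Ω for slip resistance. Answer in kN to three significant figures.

298 kN

R_n = μ · D_u · h_f · T_b · n_s · n_b = 0.3 × 1.13 × 1.0 × 221 × 1 × 7 = 524.4 kN.
Allowable strength R_n/Ω = 524.4 / 1.76 = 298 kN.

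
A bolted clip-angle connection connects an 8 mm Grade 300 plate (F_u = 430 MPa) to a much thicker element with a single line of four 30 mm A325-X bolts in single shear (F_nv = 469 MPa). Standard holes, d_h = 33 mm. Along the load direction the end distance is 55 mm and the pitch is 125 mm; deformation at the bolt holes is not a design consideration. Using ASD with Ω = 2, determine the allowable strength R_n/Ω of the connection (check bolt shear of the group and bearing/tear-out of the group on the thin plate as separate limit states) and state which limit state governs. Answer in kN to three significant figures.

Bolt shear: A_b = π·30²/4 = 706.9 mm²; R_n = 469 × 706.9 × 4 × 1 / 1000 = 1326 kN → 1326 / 2 = 663 kN.
Bearing (1.5 l_c t F_u ≤ 3.0 d t F_u): upper limit = 3.0·30·8·430 / 1000 = 309.6 kN.
  Edge l_c = 55 − 33/2 = 38.5 → r_n = 198.7 kN; interior l_c = 125 − 33 = 92 → r_n = 309.6 kN.
  R_n,bearing = 1·198.7 + 3·309.6 = 1127 kN → 1127 / 2 = 564 kN.
Bearing governs: 564 kN.

564 kN (bearing governs)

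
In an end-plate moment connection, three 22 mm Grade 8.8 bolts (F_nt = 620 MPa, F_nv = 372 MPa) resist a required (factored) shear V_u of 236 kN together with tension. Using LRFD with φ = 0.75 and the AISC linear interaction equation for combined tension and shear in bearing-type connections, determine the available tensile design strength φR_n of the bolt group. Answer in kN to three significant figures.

A_b = π·22²/4 = 380.1 mm²; f_rv = 236 × 1000 / (3 × 380.1) = 206.9 MPa.
F'_nt = 1.3 F_nt − (F_nt / φF_nv) f_rv = 1.3·620 − (620/(0.75·372))·206.9 = 346.1 MPa, capped at F_nt → F'_nt = 346.1 MPa.
R_n = F'_nt · A_b · n = 346.1 × 380.1 × 3 / 1000 = 394.7 kN.
Design strength φR_n = 0.75 × 394.7 = 296 kN.

296 kN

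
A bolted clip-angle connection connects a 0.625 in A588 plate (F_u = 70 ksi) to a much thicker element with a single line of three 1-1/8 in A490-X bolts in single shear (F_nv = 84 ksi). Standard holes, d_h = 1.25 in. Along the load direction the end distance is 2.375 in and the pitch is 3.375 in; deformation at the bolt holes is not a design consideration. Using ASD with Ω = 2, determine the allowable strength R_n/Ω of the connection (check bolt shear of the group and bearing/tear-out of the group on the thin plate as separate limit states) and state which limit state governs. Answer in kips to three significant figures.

125 kips (bolt shear governs)

Bolt shear: A_b = π·1.125²/4 = 0.994 in²; R_n = 84 × 0.994 × 3 × 1 = 250.5 kips → 250.5 / 2 = 125 kips.
Bearing (1.5 l_c t F_u ≤ 3.0 d t F_u): upper limit = 3.0·1.125·0.625·70 = 147.7 kips.
  Edge l_c = 2.375 − 1.25/2 = 1.75 → r_n = 114.8 kips; interior l_c = 3.375 − 1.25 = 2.125 → r_n = 139.5 kips.
  R_n,bearing = 1·114.8 + 2·139.5 = 393.8 kips → 393.8 / 2 = 197 kips.
Bolt shear governs: 125 kips.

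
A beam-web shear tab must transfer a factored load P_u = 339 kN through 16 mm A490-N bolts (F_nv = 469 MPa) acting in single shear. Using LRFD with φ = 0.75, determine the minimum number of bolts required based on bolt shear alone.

5 bolts

A_b = π·16²/4 = 201.1 mm².
Per-bolt design strength φR_n = 0.75 × 469 × 201.1 × 1 / 1000 = 70.72 kN.
n ≥ 339 / 70.72 = 4.793 → use 5 bolts.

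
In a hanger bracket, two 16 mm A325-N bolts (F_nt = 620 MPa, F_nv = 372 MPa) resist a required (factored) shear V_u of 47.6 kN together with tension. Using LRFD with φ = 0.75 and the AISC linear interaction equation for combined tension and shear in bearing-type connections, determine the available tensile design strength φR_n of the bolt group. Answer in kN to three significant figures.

A_b = π·16²/4 = 201.1 mm²; f_rv = 47.6 × 1000 / (2 × 201.1) = 118.4 MPa.
F'_nt = 1.3 F_nt − (F_nt / φF_nv) f_rv = 1.3·620 − (620/(0.75·372))·118.4 = 543 MPa, capped at F_nt → F'_nt = 543 MPa.
R_n = F'_nt · A_b · n = 543 × 201.1 × 2 / 1000 = 218.3 kN.
Design strength φR_n = 0.75 × 218.3 = 164 kN.

164 kN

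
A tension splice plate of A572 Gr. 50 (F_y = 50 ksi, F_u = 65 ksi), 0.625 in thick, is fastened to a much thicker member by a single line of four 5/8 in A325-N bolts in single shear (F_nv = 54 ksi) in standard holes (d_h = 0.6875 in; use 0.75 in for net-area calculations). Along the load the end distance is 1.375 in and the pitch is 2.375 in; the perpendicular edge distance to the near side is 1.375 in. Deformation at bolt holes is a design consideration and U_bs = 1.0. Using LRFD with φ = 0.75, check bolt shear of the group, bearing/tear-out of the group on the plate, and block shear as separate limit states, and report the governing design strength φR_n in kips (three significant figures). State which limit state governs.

49.7 kips (bolt shear governs)

Bolt shear: A_b = π·0.625²/4 = 0.3068 in²; R_n = 54 × 0.3068 × 4 × 1 = 66.27 kips → 0.75 × 66.27 = 49.7 kips.
Bearing: edge l_c = 1.031, r_n = 50.27 kips; interior l_c = 1.688, r_n = 60.94 kips; R_n = 50.27 + 3·60.94 = 233.1 kips → 175 kips.
Block shear: A_gv = 5.312, A_nv = 3.672, A_nt = 0.625 in²; R_n = min(0.6F_uA_nv, 0.6F_yA_gv) + U_bs·F_u·A_nt = 183.8 kips → 138 kips.
Bolt shear governs: 49.7 kips.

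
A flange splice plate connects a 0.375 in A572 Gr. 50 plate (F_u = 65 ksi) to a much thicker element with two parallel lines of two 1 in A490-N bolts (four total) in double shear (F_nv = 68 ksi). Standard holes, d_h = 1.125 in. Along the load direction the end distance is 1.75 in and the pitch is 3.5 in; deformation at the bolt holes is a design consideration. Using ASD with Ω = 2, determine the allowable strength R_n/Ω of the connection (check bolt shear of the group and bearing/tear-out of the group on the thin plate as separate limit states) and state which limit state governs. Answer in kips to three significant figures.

Bolt shear: A_b = π·1²/4 = 0.7854 in²; R_n = 68 × 0.7854 × 4 × 2 = 427.3 kips → 427.3 / 2 = 214 kips.
Bearing (1.2 l_c t F_u ≤ 2.4 d t F_u): upper limit = 2.4·1·0.375·65 = 58.5 kips.
  Edge l_c = 1.75 − 1.125/2 = 1.188 → r_n = 34.73 kips; interior l_c = 3.5 − 1.125 = 2.375 → r_n = 58.5 kips.
  R_n,bearing = 2·34.73 + 2·58.5 = 186.5 kips → 186.5 / 2 = 93.2 kips.
Bearing governs: 93.2 kips.

93.2 kips (bearing governs)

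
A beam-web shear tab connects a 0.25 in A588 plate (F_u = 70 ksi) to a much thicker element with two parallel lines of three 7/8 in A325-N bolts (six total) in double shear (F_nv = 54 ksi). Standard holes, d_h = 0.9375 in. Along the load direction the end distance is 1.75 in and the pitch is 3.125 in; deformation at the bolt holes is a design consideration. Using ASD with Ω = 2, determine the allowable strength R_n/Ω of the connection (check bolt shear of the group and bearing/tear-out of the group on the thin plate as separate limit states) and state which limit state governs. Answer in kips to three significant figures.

100 kips (bearing governs)

Bolt shear: A_b = π·0.875²/4 = 0.6013 in²; R_n = 54 × 0.6013 × 6 × 2 = 389.7 kips → 389.7 / 2 = 195 kips.
Bearing (1.2 l_c t F_u ≤ 2.4 d t F_u): upper limit = 2.4·0.875·0.25·70 = 36.75 kips.
  Edge l_c = 1.75 − 0.9375/2 = 1.281 → r_n = 26.91 kips; interior l_c = 3.125 − 0.9375 = 2.188 → r_n = 36.75 kips.
  R_n,bearing = 2·26.91 + 4·36.75 = 200.8 kips → 200.8 / 2 = 100 kips.
Bearing governs: 100 kips.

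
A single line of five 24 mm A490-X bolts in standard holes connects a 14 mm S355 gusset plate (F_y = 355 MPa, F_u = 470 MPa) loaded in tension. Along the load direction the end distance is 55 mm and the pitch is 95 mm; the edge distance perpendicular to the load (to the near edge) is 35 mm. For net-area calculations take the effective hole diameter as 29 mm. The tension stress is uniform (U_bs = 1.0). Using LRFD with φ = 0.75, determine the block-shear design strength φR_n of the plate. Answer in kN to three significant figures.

Shear plane L_v = 55 + 4·95 = 435 mm; A_gv = 435 × 14 = 6090 mm².
A_nv = (435 − 4.5·29) × 14 = 4263 mm².
A_nt = (35 − 0.5·29) × 14 = 287 mm².
0.6 F_u A_nv = 1202 kN; 0.6 F_y A_gv = 1297 kN → shear rupture governs the shear term.
R_n = 1202 + 1.0 × 470 × 287 / 1000 = 1337 kN.
Design strength φR_n = 0.75 × 1337 = 1000 kN.

1000 kN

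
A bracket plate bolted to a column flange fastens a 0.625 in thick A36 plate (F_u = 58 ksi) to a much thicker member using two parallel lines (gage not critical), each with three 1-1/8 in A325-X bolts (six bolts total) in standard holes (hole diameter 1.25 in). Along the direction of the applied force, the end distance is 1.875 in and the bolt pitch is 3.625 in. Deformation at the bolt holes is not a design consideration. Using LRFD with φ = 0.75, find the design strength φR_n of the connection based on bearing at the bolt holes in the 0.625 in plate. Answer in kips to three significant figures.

Per bolt r_n = 1.5 l_c t F_u ≤ 3.0 d t F_u; upper limit = 3.0 × 1.125 × 0.625 × 58 = 122.3 kips.
Edge bolt: l_c = 1.875 − 1.25/2 = 1.25 in → 1.5 × 1.25 × 0.625 × 58 = 67.97 → r_n = 67.97 kips.
Interior bolts: l_c = 3.625 − 1.25 = 2.375 in → 1.5 × 2.375 × 0.625 × 58 = 129.1 → r_n = 122.3 kips.
R_n = 2 × 67.97 + 4 × 122.3 = 625.3 kips.
Design strength φR_n = 0.75 × 625.3 = 469 kips.

469 kips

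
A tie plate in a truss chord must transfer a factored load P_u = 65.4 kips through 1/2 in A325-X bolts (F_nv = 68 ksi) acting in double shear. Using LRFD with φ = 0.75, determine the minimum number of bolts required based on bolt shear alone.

A_b = π·0.5²/4 = 0.1963 in².
Per-bolt design strength φR_n = 0.75 × 68 × 0.1963 × 2 = 20.03 kips.
n ≥ 65.4 / 20.03 = 3.265 → use 4 bolts.

4 bolts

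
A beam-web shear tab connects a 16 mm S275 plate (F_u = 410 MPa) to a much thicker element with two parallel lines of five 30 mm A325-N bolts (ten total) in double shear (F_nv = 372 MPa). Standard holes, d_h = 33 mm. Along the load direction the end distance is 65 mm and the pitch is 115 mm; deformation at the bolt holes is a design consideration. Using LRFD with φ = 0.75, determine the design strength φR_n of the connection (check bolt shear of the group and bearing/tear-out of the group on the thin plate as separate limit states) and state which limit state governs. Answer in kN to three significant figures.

3410 kN (bearing governs)

Bolt shear: A_b = π·30²/4 = 706.9 mm²; R_n = 372 × 706.9 × 10 × 2 / 1000 = 5259 kN → 0.75 × 5259 = 3940 kN.
Bearing (1.2 l_c t F_u ≤ 2.4 d t F_u): upper limit = 2.4·30·16·410 / 1000 = 472.3 kN.
  Edge l_c = 65 − 33/2 = 48.5 → r_n = 381.8 kN; interior l_c = 115 − 33 = 82 → r_n = 472.3 kN.
  R_n,bearing = 2·381.8 + 8·472.3 = 4542 kN → 0.75 × 4542 = 3410 kN.
Bearing governs: 3410 kN.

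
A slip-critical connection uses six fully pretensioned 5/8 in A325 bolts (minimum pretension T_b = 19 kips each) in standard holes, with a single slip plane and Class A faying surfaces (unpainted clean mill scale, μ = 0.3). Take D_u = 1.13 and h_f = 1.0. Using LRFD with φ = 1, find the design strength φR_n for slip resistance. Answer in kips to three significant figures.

R_n = μ · D_u · h_f · T_b · n_s · n_b = 0.3 × 1.13 × 1.0 × 19 × 1 × 6 = 38.65 kips.
Design strength φR_n = 1 × 38.65 = 38.6 kips.

38.6 kips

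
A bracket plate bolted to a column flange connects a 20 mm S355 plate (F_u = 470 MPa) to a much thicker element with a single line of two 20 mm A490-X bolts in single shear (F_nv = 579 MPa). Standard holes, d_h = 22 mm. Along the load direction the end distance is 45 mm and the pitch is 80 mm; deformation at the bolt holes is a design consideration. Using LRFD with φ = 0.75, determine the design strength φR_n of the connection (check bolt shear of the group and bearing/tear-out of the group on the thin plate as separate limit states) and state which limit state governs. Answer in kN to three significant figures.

Bolt shear: A_b = π·20²/4 = 314.2 mm²; R_n = 579 × 314.2 × 2 × 1 / 1000 = 363.8 kN → 0.75 × 363.8 = 273 kN.
Bearing (1.2 l_c t F_u ≤ 2.4 d t F_u): upper limit = 2.4·20·20·470 / 1000 = 451.2 kN.
  Edge l_c = 45 − 22/2 = 34 → r_n = 383.5 kN; interior l_c = 80 − 22 = 58 → r_n = 451.2 kN.
  R_n,bearing = 1·383.5 + 1·451.2 = 834.7 kN → 0.75 × 834.7 = 626 kN.
Bolt shear governs: 273 kN.

273 kN (bolt shear governs)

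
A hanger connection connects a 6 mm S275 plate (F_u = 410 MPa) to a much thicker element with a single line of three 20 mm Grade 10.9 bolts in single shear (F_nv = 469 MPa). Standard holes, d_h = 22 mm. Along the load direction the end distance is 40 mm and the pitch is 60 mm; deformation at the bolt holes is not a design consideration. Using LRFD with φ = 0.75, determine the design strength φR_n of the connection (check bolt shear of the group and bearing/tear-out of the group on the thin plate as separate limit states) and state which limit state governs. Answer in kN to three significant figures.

291 kN (bearing governs)

Bolt shear: A_b = π·20²/4 = 314.2 mm²; R_n = 469 × 314.2 × 3 × 1 / 1000 = 442 kN → 0.75 × 442 = 332 kN.
Bearing (1.5 l_c t F_u ≤ 3.0 d t F_u): upper limit = 3.0·20·6·410 / 1000 = 147.6 kN.
  Edge l_c = 40 − 22/2 = 29 → r_n = 107 kN; interior l_c = 60 − 22 = 38 → r_n = 140.2 kN.
  R_n,bearing = 1·107 + 2·140.2 = 387.4 kN → 0.75 × 387.4 = 291 kN.
Bearing governs: 291 kN.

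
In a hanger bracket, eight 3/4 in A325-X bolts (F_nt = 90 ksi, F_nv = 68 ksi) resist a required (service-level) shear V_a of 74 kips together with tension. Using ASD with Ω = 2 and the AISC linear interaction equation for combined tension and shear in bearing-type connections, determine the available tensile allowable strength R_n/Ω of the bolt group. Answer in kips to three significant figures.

109 kips

A_b = π·0.75²/4 = 0.4418 in²; f_rv = 74 / (8 × 0.4418) = 20.94 ksi.
F'_nt = 1.3 F_nt − (Ω F_nt / F_nv) f_rv = 1.3·90 − (2·90/68)·20.94 = 61.58 ksi, capped at F_nt → F'_nt = 61.58 ksi.
R_n = F'_nt · A_b · n = 61.58 × 0.4418 × 8 = 217.6 kips.
Allowable strength R_n/Ω = 217.6 / 2 = 109 kips.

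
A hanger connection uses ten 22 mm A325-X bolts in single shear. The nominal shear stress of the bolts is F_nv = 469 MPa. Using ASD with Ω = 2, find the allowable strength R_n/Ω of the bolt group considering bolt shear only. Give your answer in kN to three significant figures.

A_b = π × 22² / 4 = 380.1 mm².
R_n = F_nv · A_b · n · n_s = 469 × 380.1 × 10 × 1 / 1000 = 1783 kN.
Allowable strength R_n/Ω = 1783 / 2 = 891 kN.

891 kN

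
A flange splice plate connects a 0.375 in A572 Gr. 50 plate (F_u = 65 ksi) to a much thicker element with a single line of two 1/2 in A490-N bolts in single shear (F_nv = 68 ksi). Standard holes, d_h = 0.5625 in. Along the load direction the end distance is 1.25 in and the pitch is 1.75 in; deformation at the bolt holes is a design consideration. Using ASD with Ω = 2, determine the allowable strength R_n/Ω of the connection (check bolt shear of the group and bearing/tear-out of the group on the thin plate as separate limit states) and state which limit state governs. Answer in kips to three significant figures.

13.4 kips (bolt shear governs)

Bolt shear: A_b = π·0.5²/4 = 0.1963 in²; R_n = 68 × 0.1963 × 2 × 1 = 26.7 kips → 26.7 / 2 = 13.4 kips.
Bearing (1.2 l_c t F_u ≤ 2.4 d t F_u): upper limit = 2.4·0.5·0.375·65 = 29.25 kips.
  Edge l_c = 1.25 − 0.5625/2 = 0.9688 → r_n = 28.34 kips; interior l_c = 1.75 − 0.5625 = 1.188 → r_n = 29.25 kips.
  R_n,bearing = 1·28.34 + 1·29.25 = 57.59 kips → 57.59 / 2 = 28.8 kips.
Bolt shear governs: 13.4 kips.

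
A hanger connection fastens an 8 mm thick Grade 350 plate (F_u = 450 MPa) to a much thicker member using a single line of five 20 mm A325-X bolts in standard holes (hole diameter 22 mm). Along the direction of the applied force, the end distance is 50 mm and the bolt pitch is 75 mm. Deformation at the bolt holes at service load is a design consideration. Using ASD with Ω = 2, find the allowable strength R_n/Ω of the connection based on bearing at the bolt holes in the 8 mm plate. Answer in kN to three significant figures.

430 kN

Per bolt r_n = 1.2 l_c t F_u ≤ 2.4 d t F_u; upper limit = 2.4 × 20 × 8 × 450 / 1000 = 172.8 kN.
Edge bolt: l_c = 50 − 22/2 = 39 mm → 1.2 × 39 × 8 × 450 / 1000 = 168.5 → r_n = 168.5 kN.
Interior bolts: l_c = 75 − 22 = 53 mm → 1.2 × 53 × 8 × 450 / 1000 = 229 → r_n = 172.8 kN.
R_n = 1 × 168.5 + 4 × 172.8 = 859.7 kN.
Allowable strength R_n/Ω = 859.7 / 2 = 430 kN.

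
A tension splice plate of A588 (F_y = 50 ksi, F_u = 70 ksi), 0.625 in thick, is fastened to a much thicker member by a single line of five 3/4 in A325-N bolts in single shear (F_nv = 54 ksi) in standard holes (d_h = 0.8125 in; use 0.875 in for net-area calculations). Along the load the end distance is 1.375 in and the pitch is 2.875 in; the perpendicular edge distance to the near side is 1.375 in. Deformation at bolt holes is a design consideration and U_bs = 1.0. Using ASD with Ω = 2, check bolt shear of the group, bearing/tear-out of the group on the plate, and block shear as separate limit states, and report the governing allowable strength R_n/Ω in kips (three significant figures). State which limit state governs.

Bolt shear: A_b = π·0.75²/4 = 0.4418 in²; R_n = 54 × 0.4418 × 5 × 1 = 119.3 kips → 119.3 / 2 = 59.6 kips.
Bearing: edge l_c = 0.9688, r_n = 50.86 kips; interior l_c = 2.062, r_n = 78.75 kips; R_n = 50.86 + 4·78.75 = 365.9 kips → 183 kips.
Block shear: A_gv = 8.047, A_nv = 5.586, A_nt = 0.5859 in²; R_n = min(0.6F_uA_nv, 0.6F_yA_gv) + U_bs·F_u·A_nt = 275.6 kips → 138 kips.
Bolt shear governs: 59.6 kips.

59.6 kips (bolt shear governs)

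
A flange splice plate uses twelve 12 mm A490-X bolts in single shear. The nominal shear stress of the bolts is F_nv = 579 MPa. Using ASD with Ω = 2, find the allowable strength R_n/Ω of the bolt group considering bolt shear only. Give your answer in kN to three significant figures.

A_b = π × 12² / 4 = 113.1 mm².
R_n = F_nv · A_b · n · n_s = 579 × 113.1 × 12 × 1 / 1000 = 785.8 kN.
Allowable strength R_n/Ω = 785.8 / 2 = 393 kN.

393 kN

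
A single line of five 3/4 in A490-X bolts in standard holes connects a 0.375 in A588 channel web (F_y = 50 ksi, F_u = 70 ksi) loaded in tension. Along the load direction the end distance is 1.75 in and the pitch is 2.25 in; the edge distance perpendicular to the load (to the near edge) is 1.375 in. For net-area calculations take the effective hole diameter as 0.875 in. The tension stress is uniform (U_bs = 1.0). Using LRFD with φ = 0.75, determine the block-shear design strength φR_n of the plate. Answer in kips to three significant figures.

98.9 kips

Shear plane L_v = 1.75 + 4·2.25 = 10.75 in; A_gv = 10.75 × 0.375 = 4.031 in².
A_nv = (10.75 − 4.5·0.875) × 0.375 = 2.555 in².
A_nt = (1.375 − 0.5·0.875) × 0.375 = 0.3516 in².
0.6 F_u A_nv = 107.3 kips; 0.6 F_y A_gv = 120.9 kips → shear rupture governs the shear term.
R_n = 107.3 + 1.0 × 70 × 0.3516 = 131.9 kips.
Design strength φR_n = 0.75 × 131.9 = 98.9 kips.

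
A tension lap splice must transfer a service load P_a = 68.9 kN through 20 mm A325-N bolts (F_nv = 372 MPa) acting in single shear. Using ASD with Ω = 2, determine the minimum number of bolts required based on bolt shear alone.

2 bolts

A_b = π·20²/4 = 314.2 mm².
Per-bolt allowable strength R_n/Ω = 372 × 314.2 × 1 / 1000 / 2 = 58.43 kN.
n ≥ 68.9 / 58.43 = 1.179 → use 2 bolts.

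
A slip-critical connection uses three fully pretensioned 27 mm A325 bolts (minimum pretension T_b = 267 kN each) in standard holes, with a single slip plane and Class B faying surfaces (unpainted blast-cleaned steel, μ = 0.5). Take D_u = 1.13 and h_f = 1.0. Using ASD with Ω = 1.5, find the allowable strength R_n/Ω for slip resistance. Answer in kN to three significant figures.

302 kN

R_n = μ · D_u · h_f · T_b · n_s · n_b = 0.5 × 1.13 × 1.0 × 267 × 1 × 3 = 452.6 kN.
Allowable strength R_n/Ω = 452.6 / 1.5 = 302 kN.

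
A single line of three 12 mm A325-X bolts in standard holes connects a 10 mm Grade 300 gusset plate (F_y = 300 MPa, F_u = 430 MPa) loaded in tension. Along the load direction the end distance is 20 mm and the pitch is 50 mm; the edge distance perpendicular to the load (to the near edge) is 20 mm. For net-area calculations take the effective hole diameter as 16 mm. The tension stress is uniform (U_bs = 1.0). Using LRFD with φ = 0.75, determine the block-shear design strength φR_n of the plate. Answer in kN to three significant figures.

194 kN

Shear plane L_v = 20 + 2·50 = 120 mm; A_gv = 120 × 10 = 1200 mm².
A_nv = (120 − 2.5·16) × 10 = 800 mm².
A_nt = (20 − 0.5·16) × 10 = 120 mm².
0.6 F_u A_nv = 206.4 kN; 0.6 F_y A_gv = 216 kN → shear rupture governs the shear term.
R_n = 206.4 + 1.0 × 430 × 120 / 1000 = 258 kN.
Design strength φR_n = 0.75 × 258 = 194 kN.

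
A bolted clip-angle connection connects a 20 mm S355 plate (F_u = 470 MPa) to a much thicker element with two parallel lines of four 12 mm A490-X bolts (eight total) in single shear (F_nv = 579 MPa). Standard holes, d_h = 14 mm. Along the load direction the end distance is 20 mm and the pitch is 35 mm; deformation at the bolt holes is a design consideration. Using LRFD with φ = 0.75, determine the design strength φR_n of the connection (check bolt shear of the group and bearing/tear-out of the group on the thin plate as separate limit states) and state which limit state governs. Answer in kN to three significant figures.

Bolt shear: A_b = π·12²/4 = 113.1 mm²; R_n = 579 × 113.1 × 8 × 1 / 1000 = 523.9 kN → 0.75 × 523.9 = 393 kN.
Bearing (1.2 l_c t F_u ≤ 2.4 d t F_u): upper limit = 2.4·12·20·470 / 1000 = 270.7 kN.
  Edge l_c = 20 − 14/2 = 13 → r_n = 146.6 kN; interior l_c = 35 − 14 = 21 → r_n = 236.9 kN.
  R_n,bearing = 2·146.6 + 6·236.9 = 1715 kN → 0.75 × 1715 = 1290 kN.
Bolt shear governs: 393 kN.

393 kN (bolt shear governs)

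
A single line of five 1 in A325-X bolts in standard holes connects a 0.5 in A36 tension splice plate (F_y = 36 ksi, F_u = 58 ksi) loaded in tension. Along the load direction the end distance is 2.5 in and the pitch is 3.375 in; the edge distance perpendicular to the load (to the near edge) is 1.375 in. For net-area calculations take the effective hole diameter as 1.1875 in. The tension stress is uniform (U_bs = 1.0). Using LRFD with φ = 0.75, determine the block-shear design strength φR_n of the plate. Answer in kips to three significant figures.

Shear plane L_v = 2.5 + 4·3.375 = 16 in; A_gv = 16 × 0.5 = 8 in².
A_nv = (16 − 4.5·1.1875) × 0.5 = 5.328 in².
A_nt = (1.375 − 0.5·1.1875) × 0.5 = 0.3906 in².
0.6 F_u A_nv = 185.4 kips; 0.6 F_y A_gv = 172.8 kips → shear yielding governs the shear term.
R_n = 172.8 + 1.0 × 58 × 0.3906 = 195.5 kips.
Design strength φR_n = 0.75 × 195.5 = 147 kips.

147 kips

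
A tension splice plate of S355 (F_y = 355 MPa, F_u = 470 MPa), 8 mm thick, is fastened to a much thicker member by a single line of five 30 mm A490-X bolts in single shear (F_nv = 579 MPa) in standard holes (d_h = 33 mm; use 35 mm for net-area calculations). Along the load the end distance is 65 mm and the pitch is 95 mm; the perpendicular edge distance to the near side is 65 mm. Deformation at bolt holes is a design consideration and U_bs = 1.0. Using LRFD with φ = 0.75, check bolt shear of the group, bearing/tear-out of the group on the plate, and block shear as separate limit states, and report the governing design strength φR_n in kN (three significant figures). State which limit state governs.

Bolt shear: A_b = π·30²/4 = 706.9 mm²; R_n = 579 × 706.9 × 5 × 1 / 1000 = 2046 kN → 0.75 × 2046 = 1530 kN.
Bearing: edge l_c = 48.5, r_n = 218.8 kN; interior l_c = 62, r_n = 270.7 kN; R_n = 218.8 + 4·270.7 = 1302 kN → 976 kN.
Block shear: A_gv = 3560, A_nv = 2300, A_nt = 380 mm²; R_n = min(0.6F_uA_nv, 0.6F_yA_gv) + U_bs·F_u·A_nt = 827.2 kN → 620 kN.
Block shear governs: 620 kN.

620 kN (block shear governs)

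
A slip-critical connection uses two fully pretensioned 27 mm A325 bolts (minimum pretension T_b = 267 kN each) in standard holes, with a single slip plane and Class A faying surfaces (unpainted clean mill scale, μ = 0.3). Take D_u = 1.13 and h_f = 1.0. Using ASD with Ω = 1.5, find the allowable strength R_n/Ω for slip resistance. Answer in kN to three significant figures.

R_n = μ · D_u · h_f · T_b · n_s · n_b = 0.3 × 1.13 × 1.0 × 267 × 1 × 2 = 181 kN.
Allowable strength R_n/Ω = 181 / 1.5 = 121 kN.

121 kN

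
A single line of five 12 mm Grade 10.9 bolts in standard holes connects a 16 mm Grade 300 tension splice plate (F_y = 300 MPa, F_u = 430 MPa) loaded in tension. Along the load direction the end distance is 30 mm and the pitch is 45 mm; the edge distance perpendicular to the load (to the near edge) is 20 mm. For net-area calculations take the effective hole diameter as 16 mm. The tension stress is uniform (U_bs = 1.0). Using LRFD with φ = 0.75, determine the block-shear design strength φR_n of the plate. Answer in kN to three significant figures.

489 kN

Shear plane L_v = 30 + 4·45 = 210 mm; A_gv = 210 × 16 = 3360 mm².
A_nv = (210 − 4.5·16) × 16 = 2208 mm².
A_nt = (20 − 0.5·16) × 16 = 192 mm².
0.6 F_u A_nv = 569.7 kN; 0.6 F_y A_gv = 604.8 kN → shear rupture governs the shear term.
R_n = 569.7 + 1.0 × 430 × 192 / 1000 = 652.2 kN.
Design strength φR_n = 0.75 × 652.2 = 489 kN.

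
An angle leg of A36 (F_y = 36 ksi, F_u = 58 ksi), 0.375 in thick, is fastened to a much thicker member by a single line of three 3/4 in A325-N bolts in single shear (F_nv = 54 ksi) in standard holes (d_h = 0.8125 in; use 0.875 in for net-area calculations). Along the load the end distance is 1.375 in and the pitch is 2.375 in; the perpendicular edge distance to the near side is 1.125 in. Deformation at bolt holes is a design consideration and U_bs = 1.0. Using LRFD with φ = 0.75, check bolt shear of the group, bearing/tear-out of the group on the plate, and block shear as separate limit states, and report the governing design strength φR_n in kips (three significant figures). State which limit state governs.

48.4 kips (block shear governs)

Bolt shear: A_b = π·0.75²/4 = 0.4418 in²; R_n = 54 × 0.4418 × 3 × 1 = 71.57 kips → 0.75 × 71.57 = 53.7 kips.
Bearing: edge l_c = 0.9688, r_n = 25.28 kips; interior l_c = 1.562, r_n = 39.15 kips; R_n = 25.28 + 2·39.15 = 103.6 kips → 77.7 kips.
Block shear: A_gv = 2.297, A_nv = 1.477, A_nt = 0.2578 in²; R_n = min(0.6F_uA_nv, 0.6F_yA_gv) + U_bs·F_u·A_nt = 64.57 kips → 48.4 kips.
Block shear governs: 48.4 kips.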